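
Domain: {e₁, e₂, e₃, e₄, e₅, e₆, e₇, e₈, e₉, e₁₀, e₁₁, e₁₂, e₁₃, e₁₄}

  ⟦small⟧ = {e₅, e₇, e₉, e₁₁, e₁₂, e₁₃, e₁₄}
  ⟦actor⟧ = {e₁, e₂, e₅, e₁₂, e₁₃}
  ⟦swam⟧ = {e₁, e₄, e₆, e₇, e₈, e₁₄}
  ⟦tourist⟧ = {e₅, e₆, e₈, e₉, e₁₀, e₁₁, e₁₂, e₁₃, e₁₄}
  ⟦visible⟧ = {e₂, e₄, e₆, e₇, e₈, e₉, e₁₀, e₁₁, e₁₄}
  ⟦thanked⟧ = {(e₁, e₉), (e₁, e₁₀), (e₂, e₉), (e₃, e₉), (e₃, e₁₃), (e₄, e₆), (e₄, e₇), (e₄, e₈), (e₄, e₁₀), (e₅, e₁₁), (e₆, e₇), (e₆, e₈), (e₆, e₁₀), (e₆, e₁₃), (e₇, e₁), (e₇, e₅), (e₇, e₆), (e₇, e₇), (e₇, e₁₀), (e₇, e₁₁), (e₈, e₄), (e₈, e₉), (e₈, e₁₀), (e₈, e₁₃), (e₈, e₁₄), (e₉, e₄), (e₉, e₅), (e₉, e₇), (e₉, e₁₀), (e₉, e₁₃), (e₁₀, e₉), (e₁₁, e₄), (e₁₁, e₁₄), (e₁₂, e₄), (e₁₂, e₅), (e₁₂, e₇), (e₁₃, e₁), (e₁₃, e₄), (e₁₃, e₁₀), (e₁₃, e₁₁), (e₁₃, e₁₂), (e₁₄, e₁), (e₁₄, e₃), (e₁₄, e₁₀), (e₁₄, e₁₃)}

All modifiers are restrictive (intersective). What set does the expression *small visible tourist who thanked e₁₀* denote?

⟦who thanked e₁₀⟧ = {x : ⟨x, e₁₀⟩ ∈ ⟦thanked⟧} = {e₁, e₄, e₆, e₇, e₈, e₉, e₁₃, e₁₄}
⟦tourist⟧ = {e₅, e₆, e₈, e₉, e₁₀, e₁₁, e₁₂, e₁₃, e₁₄}
… ∩ ⟦who thanked e₁₀⟧ = {e₅, e₆, e₈, e₉, e₁₀, e₁₁, e₁₂, e₁₃, e₁₄} ∩ {e₁, e₄, e₆, e₇, e₈, e₉, e₁₃, e₁₄} = {e₆, e₈, e₉, e₁₃, e₁₄}
… ∩ ⟦small⟧ = {e₆, e₈, e₉, e₁₃, e₁₄} ∩ {e₅, e₇, e₉, e₁₁, e₁₂, e₁₃, e₁₄} = {e₉, e₁₃, e₁₄}
… ∩ ⟦visible⟧ = {e₉, e₁₃, e₁₄} ∩ {e₂, e₄, e₆, e₇, e₈, e₉, e₁₀, e₁₁, e₁₄} = {e₉, e₁₄}
So ⟦small visible tourist who thanked e₁₀⟧ = {e₉, e₁₄}.

{e₉, e₁₄}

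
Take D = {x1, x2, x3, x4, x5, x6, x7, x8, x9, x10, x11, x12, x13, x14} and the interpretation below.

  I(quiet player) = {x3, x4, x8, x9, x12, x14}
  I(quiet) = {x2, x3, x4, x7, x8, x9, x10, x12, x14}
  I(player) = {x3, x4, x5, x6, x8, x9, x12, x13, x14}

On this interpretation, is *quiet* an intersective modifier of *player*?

yes

⟦quiet⟧ ∩ ⟦player⟧ = {x2, x3, x4, x7, x8, x9, x10, x12, x14} ∩ {x3, x4, x5, x6, x8, x9, x12, x13, x14} = {x3, x4, x8, x9, x12, x14}
Observed ⟦quiet player⟧ = {x3, x4, x8, x9, x12, x14}.
These coincide, so the modifier is intersective here.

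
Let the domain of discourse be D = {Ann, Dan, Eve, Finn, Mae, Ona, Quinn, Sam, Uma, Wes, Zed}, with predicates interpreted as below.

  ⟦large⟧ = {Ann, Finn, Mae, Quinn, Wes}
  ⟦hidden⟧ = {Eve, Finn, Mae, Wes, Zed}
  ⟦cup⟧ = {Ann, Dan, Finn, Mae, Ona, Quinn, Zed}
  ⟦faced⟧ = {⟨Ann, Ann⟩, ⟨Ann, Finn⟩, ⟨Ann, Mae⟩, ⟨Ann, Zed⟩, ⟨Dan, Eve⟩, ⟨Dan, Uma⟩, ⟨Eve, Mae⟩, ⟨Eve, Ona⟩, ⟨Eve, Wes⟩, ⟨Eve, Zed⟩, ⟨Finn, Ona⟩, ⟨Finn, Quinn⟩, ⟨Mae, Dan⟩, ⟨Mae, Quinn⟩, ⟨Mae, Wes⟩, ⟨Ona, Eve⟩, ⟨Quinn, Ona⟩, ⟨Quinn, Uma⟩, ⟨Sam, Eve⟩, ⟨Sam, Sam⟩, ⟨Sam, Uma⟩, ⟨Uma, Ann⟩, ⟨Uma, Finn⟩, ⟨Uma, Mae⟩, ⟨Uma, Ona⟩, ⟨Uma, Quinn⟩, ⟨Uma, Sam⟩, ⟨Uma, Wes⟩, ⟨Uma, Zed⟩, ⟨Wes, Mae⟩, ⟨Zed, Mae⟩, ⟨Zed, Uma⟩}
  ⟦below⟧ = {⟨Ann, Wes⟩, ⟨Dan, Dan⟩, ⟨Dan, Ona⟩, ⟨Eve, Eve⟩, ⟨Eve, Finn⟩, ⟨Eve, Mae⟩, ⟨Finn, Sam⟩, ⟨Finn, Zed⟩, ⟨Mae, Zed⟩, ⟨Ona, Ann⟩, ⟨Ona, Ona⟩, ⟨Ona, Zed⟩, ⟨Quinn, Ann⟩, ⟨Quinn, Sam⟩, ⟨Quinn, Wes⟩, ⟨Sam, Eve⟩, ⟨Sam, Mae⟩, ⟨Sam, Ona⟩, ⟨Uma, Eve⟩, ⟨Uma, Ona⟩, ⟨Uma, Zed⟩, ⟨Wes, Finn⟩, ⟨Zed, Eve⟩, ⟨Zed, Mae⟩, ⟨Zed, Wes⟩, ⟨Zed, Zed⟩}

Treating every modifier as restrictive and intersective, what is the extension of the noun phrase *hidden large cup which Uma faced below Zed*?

{Finn, Mae}

⟦which Uma faced⟧ = {x : ⟨Uma, x⟩ ∈ ⟦faced⟧} = {Ann, Finn, Mae, Ona, Quinn, Sam, Wes, Zed}
⟦below Zed⟧ = {x : ⟨x, Zed⟩ ∈ ⟦below⟧} = {Finn, Mae, Ona, Uma, Zed}
⟦cup⟧ = {Ann, Dan, Finn, Mae, Ona, Quinn, Zed}
… ∩ ⟦which Uma faced⟧ = {Ann, Dan, Finn, Mae, Ona, Quinn, Zed} ∩ {Ann, Finn, Mae, Ona, Quinn, Sam, Wes, Zed} = {Ann, Finn, Mae, Ona, Quinn, Zed}
… ∩ ⟦below Zed⟧ = {Ann, Finn, Mae, Ona, Quinn, Zed} ∩ {Finn, Mae, Ona, Uma, Zed} = {Finn, Mae, Ona, Zed}
… ∩ ⟦hidden⟧ = {Finn, Mae, Ona, Zed} ∩ {Eve, Finn, Mae, Wes, Zed} = {Finn, Mae, Zed}
… ∩ ⟦large⟧ = {Finn, Mae, Zed} ∩ {Ann, Finn, Mae, Quinn, Wes} = {Finn, Mae}
So ⟦hidden large cup which Uma faced below Zed⟧ = {Finn, Mae}.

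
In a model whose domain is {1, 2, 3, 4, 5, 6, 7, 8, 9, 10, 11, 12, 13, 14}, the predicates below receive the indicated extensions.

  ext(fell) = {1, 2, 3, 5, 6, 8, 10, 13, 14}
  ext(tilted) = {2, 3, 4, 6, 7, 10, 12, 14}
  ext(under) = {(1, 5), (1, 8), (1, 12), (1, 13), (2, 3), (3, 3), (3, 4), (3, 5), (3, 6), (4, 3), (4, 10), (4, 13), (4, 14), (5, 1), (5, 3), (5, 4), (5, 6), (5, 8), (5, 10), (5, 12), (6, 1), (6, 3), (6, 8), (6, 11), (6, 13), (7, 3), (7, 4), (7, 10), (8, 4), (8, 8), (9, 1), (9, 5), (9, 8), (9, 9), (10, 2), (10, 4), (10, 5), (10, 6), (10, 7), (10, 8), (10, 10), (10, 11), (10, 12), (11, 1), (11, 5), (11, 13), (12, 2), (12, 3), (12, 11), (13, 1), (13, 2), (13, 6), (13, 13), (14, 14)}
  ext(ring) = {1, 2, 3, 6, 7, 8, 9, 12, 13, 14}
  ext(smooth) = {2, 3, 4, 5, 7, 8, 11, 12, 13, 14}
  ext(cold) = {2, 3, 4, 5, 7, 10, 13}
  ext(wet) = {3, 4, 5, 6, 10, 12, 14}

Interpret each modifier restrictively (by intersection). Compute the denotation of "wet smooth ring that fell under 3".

⟦that fell⟧ = ⟦fell⟧ = {1, 2, 3, 5, 6, 8, 10, 13, 14}
⟦under 3⟧ = {x : ⟨x, 3⟩ ∈ ⟦under⟧} = {2, 3, 4, 5, 6, 7, 12}
⟦ring⟧ = {1, 2, 3, 6, 7, 8, 9, 12, 13, 14}
… ∩ ⟦that fell⟧ = {1, 2, 3, 6, 7, 8, 9, 12, 13, 14} ∩ {1, 2, 3, 5, 6, 8, 10, 13, 14} = {1, 2, 3, 6, 8, 13, 14}
… ∩ ⟦under 3⟧ = {1, 2, 3, 6, 8, 13, 14} ∩ {2, 3, 4, 5, 6, 7, 12} = {2, 3, 6}
… ∩ ⟦wet⟧ = {2, 3, 6} ∩ {3, 4, 5, 6, 10, 12, 14} = {3, 6}
… ∩ ⟦smooth⟧ = {3, 6} ∩ {2, 3, 4, 5, 7, 8, 11, 12, 13, 14} = {3}
So ⟦wet smooth ring that fell under 3⟧ = {3}.

{3}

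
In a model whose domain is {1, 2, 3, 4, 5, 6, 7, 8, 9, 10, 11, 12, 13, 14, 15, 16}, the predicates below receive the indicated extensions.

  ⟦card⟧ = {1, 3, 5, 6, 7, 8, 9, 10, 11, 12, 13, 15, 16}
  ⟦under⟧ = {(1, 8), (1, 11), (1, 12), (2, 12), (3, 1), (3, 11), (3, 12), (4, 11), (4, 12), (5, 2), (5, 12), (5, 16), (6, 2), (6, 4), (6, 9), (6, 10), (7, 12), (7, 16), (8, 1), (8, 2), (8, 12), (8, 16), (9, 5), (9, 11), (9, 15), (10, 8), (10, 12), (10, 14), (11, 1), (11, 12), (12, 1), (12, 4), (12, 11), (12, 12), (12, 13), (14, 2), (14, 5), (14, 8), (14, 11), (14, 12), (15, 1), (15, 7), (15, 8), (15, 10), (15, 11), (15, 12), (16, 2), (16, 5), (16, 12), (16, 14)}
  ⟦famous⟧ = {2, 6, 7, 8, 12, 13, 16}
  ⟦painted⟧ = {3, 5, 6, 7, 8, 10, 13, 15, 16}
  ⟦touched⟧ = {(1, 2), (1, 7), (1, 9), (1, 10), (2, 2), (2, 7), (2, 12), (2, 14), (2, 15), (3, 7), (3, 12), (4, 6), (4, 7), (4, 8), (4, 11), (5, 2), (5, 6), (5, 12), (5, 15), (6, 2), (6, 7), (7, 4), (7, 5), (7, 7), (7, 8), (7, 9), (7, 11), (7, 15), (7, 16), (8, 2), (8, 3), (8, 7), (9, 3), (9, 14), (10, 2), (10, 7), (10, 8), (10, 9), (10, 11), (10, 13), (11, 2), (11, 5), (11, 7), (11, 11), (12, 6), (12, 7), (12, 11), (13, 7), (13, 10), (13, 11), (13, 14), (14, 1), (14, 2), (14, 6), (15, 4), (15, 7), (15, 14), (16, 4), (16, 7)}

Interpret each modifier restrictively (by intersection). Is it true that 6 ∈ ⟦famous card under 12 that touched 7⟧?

no

⟦under 12⟧ = {x : ⟨x, 12⟩ ∈ ⟦under⟧} = {1, 2, 3, 4, 5, 7, 8, 10, 11, 12, 14, 15, 16}
⟦that touched 7⟧ = {x : ⟨x, 7⟩ ∈ ⟦touched⟧} = {1, 2, 3, 4, 6, 7, 8, 10, 11, 12, 13, 15, 16}
⟦card⟧ = {1, 3, 5, 6, 7, 8, 9, 10, 11, 12, 13, 15, 16}
… ∩ ⟦under 12⟧ = {1, 3, 5, 6, 7, 8, 9, 10, 11, 12, 13, 15, 16} ∩ {1, 2, 3, 4, 5, 7, 8, 10, 11, 12, 14, 15, 16} = {1, 3, 5, 7, 8, 10, 11, 12, 15, 16}
… ∩ ⟦that touched 7⟧ = {1, 3, 5, 7, 8, 10, 11, 12, 15, 16} ∩ {1, 2, 3, 4, 6, 7, 8, 10, 11, 12, 13, 15, 16} = {1, 3, 7, 8, 10, 11, 12, 15, 16}
… ∩ ⟦famous⟧ = {1, 3, 7, 8, 10, 11, 12, 15, 16} ∩ {2, 6, 7, 8, 12, 13, 16} = {7, 8, 12, 16}
⟦famous card under 12 that touched 7⟧ = {7, 8, 12, 16}; 6 ∉ this set.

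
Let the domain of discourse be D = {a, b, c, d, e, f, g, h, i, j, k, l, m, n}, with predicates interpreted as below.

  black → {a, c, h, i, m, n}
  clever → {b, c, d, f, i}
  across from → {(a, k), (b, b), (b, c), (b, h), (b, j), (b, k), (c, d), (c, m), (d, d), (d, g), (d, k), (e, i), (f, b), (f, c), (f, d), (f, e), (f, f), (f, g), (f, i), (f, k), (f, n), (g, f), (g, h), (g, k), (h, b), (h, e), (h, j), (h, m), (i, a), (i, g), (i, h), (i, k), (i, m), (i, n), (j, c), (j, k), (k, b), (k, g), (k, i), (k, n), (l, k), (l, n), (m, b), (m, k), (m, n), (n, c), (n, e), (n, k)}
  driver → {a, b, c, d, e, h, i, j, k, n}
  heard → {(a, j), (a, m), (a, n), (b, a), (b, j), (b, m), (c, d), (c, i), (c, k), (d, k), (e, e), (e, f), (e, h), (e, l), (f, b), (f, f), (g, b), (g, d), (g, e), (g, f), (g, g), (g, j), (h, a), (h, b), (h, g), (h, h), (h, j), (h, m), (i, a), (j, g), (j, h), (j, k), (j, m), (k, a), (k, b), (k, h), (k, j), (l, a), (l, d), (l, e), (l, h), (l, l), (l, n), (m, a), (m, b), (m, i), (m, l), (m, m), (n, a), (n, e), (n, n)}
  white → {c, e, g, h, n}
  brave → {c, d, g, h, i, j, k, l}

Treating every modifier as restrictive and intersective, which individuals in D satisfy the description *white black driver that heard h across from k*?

{ }

⟦that heard h⟧ = {x : ⟨x, h⟩ ∈ ⟦heard⟧} = {e, h, j, k, l}
⟦across from k⟧ = {x : ⟨x, k⟩ ∈ ⟦across from⟧} = {a, b, d, f, g, i, j, l, m, n}
⟦driver⟧ = {a, b, c, d, e, h, i, j, k, n}
… ∩ ⟦that heard h⟧ = {a, b, c, d, e, h, i, j, k, n} ∩ {e, h, j, k, l} = {e, h, j, k}
… ∩ ⟦across from k⟧ = {e, h, j, k} ∩ {a, b, d, f, g, i, j, l, m, n} = {j}
… ∩ ⟦white⟧ = {j} ∩ {c, e, g, h, n} = ∅
… ∩ ⟦black⟧ = ∅ ∩ {a, c, h, i, m, n} = ∅
So ⟦white black driver that heard h across from k⟧ = { }.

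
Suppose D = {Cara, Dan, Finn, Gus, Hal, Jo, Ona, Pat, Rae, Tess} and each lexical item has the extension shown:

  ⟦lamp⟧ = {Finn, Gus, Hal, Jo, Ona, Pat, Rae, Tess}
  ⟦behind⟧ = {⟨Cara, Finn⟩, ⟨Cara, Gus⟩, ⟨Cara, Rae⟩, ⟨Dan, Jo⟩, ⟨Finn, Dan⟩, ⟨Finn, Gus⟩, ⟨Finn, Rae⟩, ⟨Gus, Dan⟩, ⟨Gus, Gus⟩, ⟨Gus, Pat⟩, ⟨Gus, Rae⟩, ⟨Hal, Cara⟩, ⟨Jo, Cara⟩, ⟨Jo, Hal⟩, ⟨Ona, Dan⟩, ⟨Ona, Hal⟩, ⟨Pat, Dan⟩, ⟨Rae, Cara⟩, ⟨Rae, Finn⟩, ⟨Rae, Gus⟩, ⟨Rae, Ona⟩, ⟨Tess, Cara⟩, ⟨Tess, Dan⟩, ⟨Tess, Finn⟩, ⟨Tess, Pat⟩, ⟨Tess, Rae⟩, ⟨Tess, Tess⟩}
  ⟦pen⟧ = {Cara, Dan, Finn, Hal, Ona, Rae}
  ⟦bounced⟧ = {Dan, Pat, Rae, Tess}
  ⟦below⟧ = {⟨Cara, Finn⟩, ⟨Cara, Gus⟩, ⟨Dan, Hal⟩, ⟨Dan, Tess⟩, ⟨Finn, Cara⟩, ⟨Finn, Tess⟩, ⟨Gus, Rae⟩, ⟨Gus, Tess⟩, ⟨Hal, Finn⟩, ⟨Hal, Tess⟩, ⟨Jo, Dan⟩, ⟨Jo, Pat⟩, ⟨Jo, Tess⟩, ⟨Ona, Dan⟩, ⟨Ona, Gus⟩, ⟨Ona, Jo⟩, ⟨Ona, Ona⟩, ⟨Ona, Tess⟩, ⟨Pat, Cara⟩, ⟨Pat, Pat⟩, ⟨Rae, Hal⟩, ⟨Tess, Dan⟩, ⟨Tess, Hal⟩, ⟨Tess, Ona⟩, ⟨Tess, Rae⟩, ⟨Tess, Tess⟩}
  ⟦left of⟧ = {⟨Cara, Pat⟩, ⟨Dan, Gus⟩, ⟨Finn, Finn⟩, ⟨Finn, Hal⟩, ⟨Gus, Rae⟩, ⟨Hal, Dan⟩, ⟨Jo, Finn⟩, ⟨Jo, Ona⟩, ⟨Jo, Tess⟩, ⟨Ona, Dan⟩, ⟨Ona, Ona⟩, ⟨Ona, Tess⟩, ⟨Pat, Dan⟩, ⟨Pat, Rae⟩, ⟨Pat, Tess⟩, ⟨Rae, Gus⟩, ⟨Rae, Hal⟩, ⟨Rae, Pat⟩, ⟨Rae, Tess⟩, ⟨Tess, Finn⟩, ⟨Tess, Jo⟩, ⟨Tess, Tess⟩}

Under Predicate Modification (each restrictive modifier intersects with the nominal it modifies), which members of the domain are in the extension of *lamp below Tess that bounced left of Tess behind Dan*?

⟦below Tess⟧ = {x : ⟨x, Tess⟩ ∈ ⟦below⟧} = {Dan, Finn, Gus, Hal, Jo, Ona, Tess}
⟦that bounced⟧ = ⟦bounced⟧ = {Dan, Pat, Rae, Tess}
⟦left of Tess⟧ = {x : ⟨x, Tess⟩ ∈ ⟦left of⟧} = {Jo, Ona, Pat, Rae, Tess}
⟦behind Dan⟧ = {x : ⟨x, Dan⟩ ∈ ⟦behind⟧} = {Finn, Gus, Ona, Pat, Tess}
⟦lamp⟧ = {Finn, Gus, Hal, Jo, Ona, Pat, Rae, Tess}
… ∩ ⟦below Tess⟧ = {Finn, Gus, Hal, Jo, Ona, Pat, Rae, Tess} ∩ {Dan, Finn, Gus, Hal, Jo, Ona, Tess} = {Finn, Gus, Hal, Jo, Ona, Tess}
… ∩ ⟦that bounced⟧ = {Finn, Gus, Hal, Jo, Ona, Tess} ∩ {Dan, Pat, Rae, Tess} = {Tess}
… ∩ ⟦left of Tess⟧ = {Tess} ∩ {Jo, Ona, Pat, Rae, Tess} = {Tess}
… ∩ ⟦behind Dan⟧ = {Tess} ∩ {Finn, Gus, Ona, Pat, Tess} = {Tess}
So ⟦lamp below Tess that bounced left of Tess behind Dan⟧ = {Tess}.

{Tess}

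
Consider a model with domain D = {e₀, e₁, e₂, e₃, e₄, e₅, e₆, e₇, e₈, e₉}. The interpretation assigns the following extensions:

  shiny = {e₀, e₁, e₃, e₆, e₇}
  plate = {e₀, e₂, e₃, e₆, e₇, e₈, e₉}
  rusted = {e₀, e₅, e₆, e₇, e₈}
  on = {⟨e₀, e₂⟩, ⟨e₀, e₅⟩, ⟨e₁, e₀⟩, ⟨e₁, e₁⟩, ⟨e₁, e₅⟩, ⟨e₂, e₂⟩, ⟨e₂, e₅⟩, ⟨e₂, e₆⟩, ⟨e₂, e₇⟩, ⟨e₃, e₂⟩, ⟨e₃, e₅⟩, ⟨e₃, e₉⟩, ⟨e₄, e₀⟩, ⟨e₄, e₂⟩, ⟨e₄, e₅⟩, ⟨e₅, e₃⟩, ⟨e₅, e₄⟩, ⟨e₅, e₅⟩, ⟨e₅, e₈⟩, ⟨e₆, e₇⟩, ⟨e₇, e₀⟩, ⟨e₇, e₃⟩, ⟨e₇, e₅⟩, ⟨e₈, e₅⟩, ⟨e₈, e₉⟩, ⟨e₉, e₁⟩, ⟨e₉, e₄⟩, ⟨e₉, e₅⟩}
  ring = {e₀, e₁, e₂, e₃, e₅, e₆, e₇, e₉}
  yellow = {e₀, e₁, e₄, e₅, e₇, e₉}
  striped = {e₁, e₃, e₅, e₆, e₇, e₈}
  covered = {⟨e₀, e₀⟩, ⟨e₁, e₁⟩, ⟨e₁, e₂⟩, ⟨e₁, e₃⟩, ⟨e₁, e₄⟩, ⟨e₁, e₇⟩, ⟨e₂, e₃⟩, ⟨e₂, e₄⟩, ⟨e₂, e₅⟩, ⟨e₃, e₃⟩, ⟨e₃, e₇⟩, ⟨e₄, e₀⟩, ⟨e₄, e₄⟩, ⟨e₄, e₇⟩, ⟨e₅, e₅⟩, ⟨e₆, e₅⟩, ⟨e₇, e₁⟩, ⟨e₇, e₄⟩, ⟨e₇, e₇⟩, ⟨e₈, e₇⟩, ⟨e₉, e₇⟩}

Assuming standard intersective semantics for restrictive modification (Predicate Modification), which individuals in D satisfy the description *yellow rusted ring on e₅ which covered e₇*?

⟦on e₅⟧ = {x : ⟨x, e₅⟩ ∈ ⟦on⟧} = {e₀, e₁, e₂, e₃, e₄, e₅, e₇, e₈, e₉}
⟦which covered e₇⟧ = {x : ⟨x, e₇⟩ ∈ ⟦covered⟧} = {e₁, e₃, e₄, e₇, e₈, e₉}
⟦ring⟧ = {e₀, e₁, e₂, e₃, e₅, e₆, e₇, e₉}
… ∩ ⟦on e₅⟧ = {e₀, e₁, e₂, e₃, e₅, e₆, e₇, e₉} ∩ {e₀, e₁, e₂, e₃, e₄, e₅, e₇, e₈, e₉} = {e₀, e₁, e₂, e₃, e₅, e₇, e₉}
… ∩ ⟦which covered e₇⟧ = {e₀, e₁, e₂, e₃, e₅, e₇, e₉} ∩ {e₁, e₃, e₄, e₇, e₈, e₉} = {e₁, e₃, e₇, e₉}
… ∩ ⟦yellow⟧ = {e₁, e₃, e₇, e₉} ∩ {e₀, e₁, e₄, e₅, e₇, e₉} = {e₁, e₇, e₉}
… ∩ ⟦rusted⟧ = {e₁, e₇, e₉} ∩ {e₀, e₅, e₆, e₇, e₈} = {e₇}
So ⟦yellow rusted ring on e₅ which covered e₇⟧ = {e₇}.

{e₇}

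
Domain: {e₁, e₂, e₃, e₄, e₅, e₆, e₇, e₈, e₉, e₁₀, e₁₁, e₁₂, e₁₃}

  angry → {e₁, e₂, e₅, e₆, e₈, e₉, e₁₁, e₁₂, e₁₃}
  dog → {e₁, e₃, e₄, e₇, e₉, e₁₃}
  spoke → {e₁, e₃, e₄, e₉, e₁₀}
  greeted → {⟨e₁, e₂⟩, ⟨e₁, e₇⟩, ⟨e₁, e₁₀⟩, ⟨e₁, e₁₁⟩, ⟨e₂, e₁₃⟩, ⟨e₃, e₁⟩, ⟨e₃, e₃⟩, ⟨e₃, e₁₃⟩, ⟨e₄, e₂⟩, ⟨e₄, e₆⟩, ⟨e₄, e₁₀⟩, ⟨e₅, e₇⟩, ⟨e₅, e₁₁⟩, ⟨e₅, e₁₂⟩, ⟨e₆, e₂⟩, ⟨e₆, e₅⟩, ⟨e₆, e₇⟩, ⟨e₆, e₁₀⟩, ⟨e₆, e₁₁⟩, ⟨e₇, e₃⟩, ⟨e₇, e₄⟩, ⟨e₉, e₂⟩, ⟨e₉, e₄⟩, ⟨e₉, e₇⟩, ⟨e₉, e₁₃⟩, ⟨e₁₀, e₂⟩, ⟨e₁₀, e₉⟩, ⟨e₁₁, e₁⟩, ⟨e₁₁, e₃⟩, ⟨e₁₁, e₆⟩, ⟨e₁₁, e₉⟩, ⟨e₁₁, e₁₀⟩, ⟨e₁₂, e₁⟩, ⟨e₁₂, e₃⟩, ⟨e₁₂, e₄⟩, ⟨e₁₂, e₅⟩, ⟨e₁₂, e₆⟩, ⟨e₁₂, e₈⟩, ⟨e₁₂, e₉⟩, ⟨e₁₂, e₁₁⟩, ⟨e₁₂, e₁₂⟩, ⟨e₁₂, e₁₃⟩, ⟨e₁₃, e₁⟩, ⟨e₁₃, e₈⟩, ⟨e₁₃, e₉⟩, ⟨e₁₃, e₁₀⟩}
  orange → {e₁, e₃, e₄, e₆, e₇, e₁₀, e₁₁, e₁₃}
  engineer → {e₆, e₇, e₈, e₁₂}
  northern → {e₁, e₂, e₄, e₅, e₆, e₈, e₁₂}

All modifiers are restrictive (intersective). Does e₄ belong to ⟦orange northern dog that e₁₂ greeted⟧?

⟦that e₁₂ greeted⟧ = {x : ⟨e₁₂, x⟩ ∈ ⟦greeted⟧} = {e₁, e₃, e₄, e₅, e₆, e₈, e₉, e₁₁, e₁₂, e₁₃}
⟦dog⟧ = {e₁, e₃, e₄, e₇, e₉, e₁₃}
… ∩ ⟦that e₁₂ greeted⟧ = {e₁, e₃, e₄, e₇, e₉, e₁₃} ∩ {e₁, e₃, e₄, e₅, e₆, e₈, e₉, e₁₁, e₁₂, e₁₃} = {e₁, e₃, e₄, e₉, e₁₃}
… ∩ ⟦orange⟧ = {e₁, e₃, e₄, e₉, e₁₃} ∩ {e₁, e₃, e₄, e₆, e₇, e₁₀, e₁₁, e₁₃} = {e₁, e₃, e₄, e₁₃}
… ∩ ⟦northern⟧ = {e₁, e₃, e₄, e₁₃} ∩ {e₁, e₂, e₄, e₅, e₆, e₈, e₁₂} = {e₁, e₄}
⟦orange northern dog that e₁₂ greeted⟧ = {e₁, e₄}; e₄ ∈ this set.

yes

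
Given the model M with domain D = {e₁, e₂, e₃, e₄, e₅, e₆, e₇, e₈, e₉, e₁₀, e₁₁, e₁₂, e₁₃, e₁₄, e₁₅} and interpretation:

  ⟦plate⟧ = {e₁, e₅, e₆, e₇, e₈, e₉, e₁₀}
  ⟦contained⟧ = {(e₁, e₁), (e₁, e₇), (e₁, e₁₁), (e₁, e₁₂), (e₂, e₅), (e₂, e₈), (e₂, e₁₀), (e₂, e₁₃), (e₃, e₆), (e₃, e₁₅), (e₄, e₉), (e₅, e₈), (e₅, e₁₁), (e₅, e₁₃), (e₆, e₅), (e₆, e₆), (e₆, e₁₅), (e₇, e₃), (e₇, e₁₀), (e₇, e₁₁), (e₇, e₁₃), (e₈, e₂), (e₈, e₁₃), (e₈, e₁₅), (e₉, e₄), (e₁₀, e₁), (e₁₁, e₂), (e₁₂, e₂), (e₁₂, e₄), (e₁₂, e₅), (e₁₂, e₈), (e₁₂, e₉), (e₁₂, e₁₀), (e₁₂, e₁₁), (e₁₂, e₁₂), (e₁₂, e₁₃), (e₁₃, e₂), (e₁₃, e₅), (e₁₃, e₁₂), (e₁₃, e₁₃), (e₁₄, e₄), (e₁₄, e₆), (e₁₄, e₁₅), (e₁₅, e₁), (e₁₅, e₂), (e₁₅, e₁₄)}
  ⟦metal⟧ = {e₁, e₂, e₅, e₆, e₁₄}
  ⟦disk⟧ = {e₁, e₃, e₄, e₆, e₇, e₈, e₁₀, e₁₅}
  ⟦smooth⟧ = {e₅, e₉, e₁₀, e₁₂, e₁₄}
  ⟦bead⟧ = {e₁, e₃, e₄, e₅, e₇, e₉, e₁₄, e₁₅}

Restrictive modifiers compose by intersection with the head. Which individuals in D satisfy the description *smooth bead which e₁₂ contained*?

⟦which e₁₂ contained⟧ = {x : ⟨e₁₂, x⟩ ∈ ⟦contained⟧} = {e₂, e₄, e₅, e₈, e₉, e₁₀, e₁₁, e₁₂, e₁₃}
⟦bead⟧ = {e₁, e₃, e₄, e₅, e₇, e₉, e₁₄, e₁₅}
… ∩ ⟦which e₁₂ contained⟧ = {e₁, e₃, e₄, e₅, e₇, e₉, e₁₄, e₁₅} ∩ {e₂, e₄, e₅, e₈, e₉, e₁₀, e₁₁, e₁₂, e₁₃} = {e₄, e₅, e₉}
… ∩ ⟦smooth⟧ = {e₄, e₅, e₉} ∩ {e₅, e₉, e₁₀, e₁₂, e₁₄} = {e₅, e₉}
So ⟦smooth bead which e₁₂ contained⟧ = {e₅, e₉}.

{e₅, e₉}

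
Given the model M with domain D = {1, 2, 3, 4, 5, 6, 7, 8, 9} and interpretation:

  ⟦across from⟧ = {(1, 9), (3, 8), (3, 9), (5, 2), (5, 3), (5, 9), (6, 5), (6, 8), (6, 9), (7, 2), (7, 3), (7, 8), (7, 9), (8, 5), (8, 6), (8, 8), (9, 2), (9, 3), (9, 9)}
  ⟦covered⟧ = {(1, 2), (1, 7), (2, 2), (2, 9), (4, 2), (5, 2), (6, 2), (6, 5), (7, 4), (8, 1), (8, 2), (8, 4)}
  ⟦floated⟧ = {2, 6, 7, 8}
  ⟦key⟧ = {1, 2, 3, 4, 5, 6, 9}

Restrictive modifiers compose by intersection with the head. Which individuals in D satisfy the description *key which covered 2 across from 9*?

⟦which covered 2⟧ = {x : ⟨x, 2⟩ ∈ ⟦covered⟧} = {1, 2, 4, 5, 6, 8}
⟦across from 9⟧ = {x : ⟨x, 9⟩ ∈ ⟦across from⟧} = {1, 3, 5, 6, 7, 9}
⟦key⟧ = {1, 2, 3, 4, 5, 6, 9}
… ∩ ⟦which covered 2⟧ = {1, 2, 3, 4, 5, 6, 9} ∩ {1, 2, 4, 5, 6, 8} = {1, 2, 4, 5, 6}
… ∩ ⟦across from 9⟧ = {1, 2, 4, 5, 6} ∩ {1, 3, 5, 6, 7, 9} = {1, 5, 6}
So ⟦key which covered 2 across from 9⟧ = {1, 5, 6}.

{1, 5, 6}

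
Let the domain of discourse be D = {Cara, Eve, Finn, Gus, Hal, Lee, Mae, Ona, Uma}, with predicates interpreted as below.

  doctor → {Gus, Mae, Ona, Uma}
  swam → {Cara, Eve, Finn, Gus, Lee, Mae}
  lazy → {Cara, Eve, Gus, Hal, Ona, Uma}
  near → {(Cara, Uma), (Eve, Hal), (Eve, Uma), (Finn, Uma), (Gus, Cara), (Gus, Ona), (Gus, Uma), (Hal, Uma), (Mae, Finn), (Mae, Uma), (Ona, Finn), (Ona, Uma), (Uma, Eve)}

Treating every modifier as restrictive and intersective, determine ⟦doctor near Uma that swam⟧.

⟦near Uma⟧ = {x : ⟨x, Uma⟩ ∈ ⟦near⟧} = {Cara, Eve, Finn, Gus, Hal, Mae, Ona}
⟦that swam⟧ = ⟦swam⟧ = {Cara, Eve, Finn, Gus, Lee, Mae}
⟦doctor⟧ = {Gus, Mae, Ona, Uma}
… ∩ ⟦near Uma⟧ = {Gus, Mae, Ona, Uma} ∩ {Cara, Eve, Finn, Gus, Hal, Mae, Ona} = {Gus, Mae, Ona}
… ∩ ⟦that swam⟧ = {Gus, Mae, Ona} ∩ {Cara, Eve, Finn, Gus, Lee, Mae} = {Gus, Mae}
So ⟦doctor near Uma that swam⟧ = {Gus, Mae}.

{Gus, Mae}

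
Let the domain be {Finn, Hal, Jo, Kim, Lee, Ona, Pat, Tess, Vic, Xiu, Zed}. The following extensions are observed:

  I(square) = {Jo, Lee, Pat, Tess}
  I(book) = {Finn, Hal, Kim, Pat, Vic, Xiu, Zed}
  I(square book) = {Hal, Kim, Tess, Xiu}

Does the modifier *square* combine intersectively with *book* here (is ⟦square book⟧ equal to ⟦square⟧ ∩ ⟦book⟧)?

⟦square⟧ ∩ ⟦book⟧ = {Jo, Lee, Pat, Tess} ∩ {Finn, Hal, Kim, Pat, Vic, Xiu, Zed} = {Pat}
Observed ⟦square book⟧ = {Hal, Kim, Tess, Xiu}.
These differ, so the modifier is not intersective in this model.

no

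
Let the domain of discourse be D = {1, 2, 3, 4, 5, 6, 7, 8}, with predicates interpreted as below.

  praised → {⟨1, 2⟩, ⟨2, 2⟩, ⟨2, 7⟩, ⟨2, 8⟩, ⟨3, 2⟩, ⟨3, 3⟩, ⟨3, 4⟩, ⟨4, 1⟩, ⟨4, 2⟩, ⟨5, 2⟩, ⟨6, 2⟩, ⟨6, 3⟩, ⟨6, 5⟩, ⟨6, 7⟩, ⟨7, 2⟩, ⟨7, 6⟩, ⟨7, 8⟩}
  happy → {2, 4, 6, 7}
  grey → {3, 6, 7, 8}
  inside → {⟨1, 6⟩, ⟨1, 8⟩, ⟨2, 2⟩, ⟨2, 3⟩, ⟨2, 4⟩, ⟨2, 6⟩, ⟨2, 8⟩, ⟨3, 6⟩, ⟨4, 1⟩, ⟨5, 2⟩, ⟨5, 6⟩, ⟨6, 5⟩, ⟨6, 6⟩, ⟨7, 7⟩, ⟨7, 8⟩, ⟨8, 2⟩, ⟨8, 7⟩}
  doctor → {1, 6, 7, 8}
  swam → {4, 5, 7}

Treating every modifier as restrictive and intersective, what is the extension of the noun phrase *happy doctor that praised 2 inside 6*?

{6}

⟦that praised 2⟧ = {x : ⟨x, 2⟩ ∈ ⟦praised⟧} = {1, 2, 3, 4, 5, 6, 7}
⟦inside 6⟧ = {x : ⟨x, 6⟩ ∈ ⟦inside⟧} = {1, 2, 3, 5, 6}
⟦doctor⟧ = {1, 6, 7, 8}
… ∩ ⟦that praised 2⟧ = {1, 6, 7, 8} ∩ {1, 2, 3, 4, 5, 6, 7} = {1, 6, 7}
… ∩ ⟦inside 6⟧ = {1, 6, 7} ∩ {1, 2, 3, 5, 6} = {1, 6}
… ∩ ⟦happy⟧ = {1, 6} ∩ {2, 4, 6, 7} = {6}
So ⟦happy doctor that praised 2 inside 6⟧ = {6}.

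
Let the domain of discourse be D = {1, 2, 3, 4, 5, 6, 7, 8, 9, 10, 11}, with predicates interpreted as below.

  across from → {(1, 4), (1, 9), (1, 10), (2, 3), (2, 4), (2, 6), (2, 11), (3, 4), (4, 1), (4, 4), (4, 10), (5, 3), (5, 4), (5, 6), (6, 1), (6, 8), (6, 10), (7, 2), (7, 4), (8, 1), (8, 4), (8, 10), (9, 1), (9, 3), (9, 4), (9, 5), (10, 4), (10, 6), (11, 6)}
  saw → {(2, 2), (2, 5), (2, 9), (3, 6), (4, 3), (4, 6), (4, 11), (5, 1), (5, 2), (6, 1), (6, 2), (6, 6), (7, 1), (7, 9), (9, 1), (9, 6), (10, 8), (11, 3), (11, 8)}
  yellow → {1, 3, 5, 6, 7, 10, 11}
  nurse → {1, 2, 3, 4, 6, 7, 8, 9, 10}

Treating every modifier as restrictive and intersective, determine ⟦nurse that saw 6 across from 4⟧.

{3, 4, 9}

⟦that saw 6⟧ = {x : ⟨x, 6⟩ ∈ ⟦saw⟧} = {3, 4, 6, 9}
⟦across from 4⟧ = {x : ⟨x, 4⟩ ∈ ⟦across from⟧} = {1, 2, 3, 4, 5, 7, 8, 9, 10}
⟦nurse⟧ = {1, 2, 3, 4, 6, 7, 8, 9, 10}
… ∩ ⟦that saw 6⟧ = {1, 2, 3, 4, 6, 7, 8, 9, 10} ∩ {3, 4, 6, 9} = {3, 4, 6, 9}
… ∩ ⟦across from 4⟧ = {3, 4, 6, 9} ∩ {1, 2, 3, 4, 5, 7, 8, 9, 10} = {3, 4, 9}
So ⟦nurse that saw 6 across from 4⟧ = {3, 4, 9}.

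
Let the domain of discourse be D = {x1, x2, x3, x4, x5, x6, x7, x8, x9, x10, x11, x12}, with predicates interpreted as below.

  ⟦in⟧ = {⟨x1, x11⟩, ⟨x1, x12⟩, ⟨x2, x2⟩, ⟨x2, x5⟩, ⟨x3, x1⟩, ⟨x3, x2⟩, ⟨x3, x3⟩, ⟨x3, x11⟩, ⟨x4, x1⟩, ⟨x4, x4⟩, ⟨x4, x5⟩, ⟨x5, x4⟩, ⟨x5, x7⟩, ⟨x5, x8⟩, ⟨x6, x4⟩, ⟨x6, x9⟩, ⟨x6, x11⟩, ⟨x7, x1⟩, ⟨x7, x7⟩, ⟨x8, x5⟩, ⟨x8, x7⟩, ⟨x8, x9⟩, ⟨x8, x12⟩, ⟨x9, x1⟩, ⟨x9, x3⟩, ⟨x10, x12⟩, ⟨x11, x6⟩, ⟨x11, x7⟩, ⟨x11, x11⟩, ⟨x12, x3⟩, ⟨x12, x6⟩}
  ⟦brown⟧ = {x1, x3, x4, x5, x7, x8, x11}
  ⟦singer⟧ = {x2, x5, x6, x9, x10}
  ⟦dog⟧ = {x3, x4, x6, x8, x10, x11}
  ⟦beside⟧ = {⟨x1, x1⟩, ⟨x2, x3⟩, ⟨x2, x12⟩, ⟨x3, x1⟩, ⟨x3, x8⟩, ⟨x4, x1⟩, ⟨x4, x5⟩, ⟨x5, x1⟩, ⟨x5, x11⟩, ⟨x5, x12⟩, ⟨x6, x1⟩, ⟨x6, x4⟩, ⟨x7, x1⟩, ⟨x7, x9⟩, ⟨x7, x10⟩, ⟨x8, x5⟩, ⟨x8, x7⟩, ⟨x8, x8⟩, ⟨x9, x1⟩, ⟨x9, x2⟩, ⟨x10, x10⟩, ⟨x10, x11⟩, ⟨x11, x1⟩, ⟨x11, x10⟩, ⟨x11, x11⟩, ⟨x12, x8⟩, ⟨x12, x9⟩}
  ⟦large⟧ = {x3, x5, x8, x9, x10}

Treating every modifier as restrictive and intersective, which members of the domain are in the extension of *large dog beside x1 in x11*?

⟦beside x1⟧ = {x : ⟨x, x1⟩ ∈ ⟦beside⟧} = {x1, x3, x4, x5, x6, x7, x9, x11}
⟦in x11⟧ = {x : ⟨x, x11⟩ ∈ ⟦in⟧} = {x1, x3, x6, x11}
⟦dog⟧ = {x3, x4, x6, x8, x10, x11}
… ∩ ⟦beside x1⟧ = {x3, x4, x6, x8, x10, x11} ∩ {x1, x3, x4, x5, x6, x7, x9, x11} = {x3, x4, x6, x11}
… ∩ ⟦in x11⟧ = {x3, x4, x6, x11} ∩ {x1, x3, x6, x11} = {x3, x6, x11}
… ∩ ⟦large⟧ = {x3, x6, x11} ∩ {x3, x5, x8, x9, x10} = {x3}
So ⟦large dog beside x1 in x11⟧ = {x3}.

{x3}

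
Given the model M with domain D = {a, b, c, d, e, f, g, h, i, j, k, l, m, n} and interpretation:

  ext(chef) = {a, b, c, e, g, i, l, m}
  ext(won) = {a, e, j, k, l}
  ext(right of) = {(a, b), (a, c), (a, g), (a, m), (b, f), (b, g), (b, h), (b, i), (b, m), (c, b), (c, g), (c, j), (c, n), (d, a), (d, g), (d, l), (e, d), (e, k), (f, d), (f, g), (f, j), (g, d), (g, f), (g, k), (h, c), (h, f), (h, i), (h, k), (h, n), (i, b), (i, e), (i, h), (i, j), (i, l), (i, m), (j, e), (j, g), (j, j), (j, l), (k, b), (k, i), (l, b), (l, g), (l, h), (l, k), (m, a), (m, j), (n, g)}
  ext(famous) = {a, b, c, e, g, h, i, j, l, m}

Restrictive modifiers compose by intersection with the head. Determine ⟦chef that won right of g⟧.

⟦that won⟧ = ⟦won⟧ = {a, e, j, k, l}
⟦right of g⟧ = {x : ⟨x, g⟩ ∈ ⟦right of⟧} = {a, b, c, d, f, j, l, n}
⟦chef⟧ = {a, b, c, e, g, i, l, m}
… ∩ ⟦that won⟧ = {a, b, c, e, g, i, l, m} ∩ {a, e, j, k, l} = {a, e, l}
… ∩ ⟦right of g⟧ = {a, e, l} ∩ {a, b, c, d, f, j, l, n} = {a, l}
So ⟦chef that won right of g⟧ = {a, l}.

{a, l}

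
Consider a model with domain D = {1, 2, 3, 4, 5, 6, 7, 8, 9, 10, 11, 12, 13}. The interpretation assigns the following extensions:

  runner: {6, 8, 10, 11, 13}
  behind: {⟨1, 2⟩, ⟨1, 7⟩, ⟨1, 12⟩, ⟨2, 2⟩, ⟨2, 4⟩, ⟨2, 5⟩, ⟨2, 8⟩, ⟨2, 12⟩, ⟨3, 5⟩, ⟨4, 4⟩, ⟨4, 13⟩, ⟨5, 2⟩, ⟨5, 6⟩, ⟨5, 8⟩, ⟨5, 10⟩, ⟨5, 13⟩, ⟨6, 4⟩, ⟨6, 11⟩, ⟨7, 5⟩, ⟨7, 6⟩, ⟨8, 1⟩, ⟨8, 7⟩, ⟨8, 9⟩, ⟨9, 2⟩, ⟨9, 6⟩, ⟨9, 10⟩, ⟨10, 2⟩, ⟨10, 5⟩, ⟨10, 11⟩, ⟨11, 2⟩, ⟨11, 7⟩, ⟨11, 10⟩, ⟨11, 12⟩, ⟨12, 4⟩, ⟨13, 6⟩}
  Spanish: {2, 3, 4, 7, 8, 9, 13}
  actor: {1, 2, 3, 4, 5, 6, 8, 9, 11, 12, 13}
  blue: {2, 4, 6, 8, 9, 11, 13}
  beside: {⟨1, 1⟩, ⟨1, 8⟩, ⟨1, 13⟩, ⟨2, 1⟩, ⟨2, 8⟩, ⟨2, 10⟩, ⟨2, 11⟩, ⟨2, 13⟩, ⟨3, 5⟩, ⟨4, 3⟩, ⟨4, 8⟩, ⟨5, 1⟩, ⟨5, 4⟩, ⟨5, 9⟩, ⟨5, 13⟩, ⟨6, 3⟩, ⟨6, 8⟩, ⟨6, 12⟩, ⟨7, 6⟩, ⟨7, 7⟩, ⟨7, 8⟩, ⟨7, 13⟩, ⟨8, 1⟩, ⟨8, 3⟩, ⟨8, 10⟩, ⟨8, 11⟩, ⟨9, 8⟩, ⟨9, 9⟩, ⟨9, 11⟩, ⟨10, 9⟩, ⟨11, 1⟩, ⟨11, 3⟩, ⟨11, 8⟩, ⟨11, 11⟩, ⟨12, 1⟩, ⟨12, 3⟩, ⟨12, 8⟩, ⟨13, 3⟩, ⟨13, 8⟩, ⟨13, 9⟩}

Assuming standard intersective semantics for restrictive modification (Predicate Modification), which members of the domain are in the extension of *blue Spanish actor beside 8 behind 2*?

{2, 9}

⟦beside 8⟧ = {x : ⟨x, 8⟩ ∈ ⟦beside⟧} = {1, 2, 4, 6, 7, 9, 11, 12, 13}
⟦behind 2⟧ = {x : ⟨x, 2⟩ ∈ ⟦behind⟧} = {1, 2, 5, 9, 10, 11}
⟦actor⟧ = {1, 2, 3, 4, 5, 6, 8, 9, 11, 12, 13}
… ∩ ⟦beside 8⟧ = {1, 2, 3, 4, 5, 6, 8, 9, 11, 12, 13} ∩ {1, 2, 4, 6, 7, 9, 11, 12, 13} = {1, 2, 4, 6, 9, 11, 12, 13}
… ∩ ⟦behind 2⟧ = {1, 2, 4, 6, 9, 11, 12, 13} ∩ {1, 2, 5, 9, 10, 11} = {1, 2, 9, 11}
… ∩ ⟦blue⟧ = {1, 2, 9, 11} ∩ {2, 4, 6, 8, 9, 11, 13} = {2, 9, 11}
… ∩ ⟦Spanish⟧ = {2, 9, 11} ∩ {2, 3, 4, 7, 8, 9, 13} = {2, 9}
So ⟦blue Spanish actor beside 8 behind 2⟧ = {2, 9}.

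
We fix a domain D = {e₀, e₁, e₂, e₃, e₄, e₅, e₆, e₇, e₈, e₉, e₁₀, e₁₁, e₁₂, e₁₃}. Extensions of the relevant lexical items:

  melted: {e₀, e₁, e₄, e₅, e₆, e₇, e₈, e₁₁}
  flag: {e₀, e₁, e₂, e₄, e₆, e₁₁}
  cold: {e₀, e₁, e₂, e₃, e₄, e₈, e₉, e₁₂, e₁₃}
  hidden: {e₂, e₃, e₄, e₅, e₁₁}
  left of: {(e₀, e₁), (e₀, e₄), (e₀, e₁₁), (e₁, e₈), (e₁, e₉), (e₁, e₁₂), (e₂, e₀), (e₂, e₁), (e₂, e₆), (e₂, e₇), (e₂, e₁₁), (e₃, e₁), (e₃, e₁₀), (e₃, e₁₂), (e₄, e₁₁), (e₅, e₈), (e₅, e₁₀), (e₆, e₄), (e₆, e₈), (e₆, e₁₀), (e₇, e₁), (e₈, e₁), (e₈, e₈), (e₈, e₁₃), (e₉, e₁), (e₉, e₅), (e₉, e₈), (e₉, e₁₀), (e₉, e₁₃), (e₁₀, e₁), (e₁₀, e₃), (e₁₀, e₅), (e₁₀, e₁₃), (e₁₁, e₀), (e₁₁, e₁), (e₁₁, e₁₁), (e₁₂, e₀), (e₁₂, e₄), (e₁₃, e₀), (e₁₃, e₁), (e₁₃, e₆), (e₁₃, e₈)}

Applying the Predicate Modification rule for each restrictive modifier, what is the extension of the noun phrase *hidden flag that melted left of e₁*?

⟦that melted⟧ = ⟦melted⟧ = {e₀, e₁, e₄, e₅, e₆, e₇, e₈, e₁₁}
⟦left of e₁⟧ = {x : ⟨x, e₁⟩ ∈ ⟦left of⟧} = {e₀, e₂, e₃, e₇, e₈, e₉, e₁₀, e₁₁, e₁₃}
⟦flag⟧ = {e₀, e₁, e₂, e₄, e₆, e₁₁}
… ∩ ⟦that melted⟧ = {e₀, e₁, e₂, e₄, e₆, e₁₁} ∩ {e₀, e₁, e₄, e₅, e₆, e₇, e₈, e₁₁} = {e₀, e₁, e₄, e₆, e₁₁}
… ∩ ⟦left of e₁⟧ = {e₀, e₁, e₄, e₆, e₁₁} ∩ {e₀, e₂, e₃, e₇, e₈, e₉, e₁₀, e₁₁, e₁₃} = {e₀, e₁₁}
… ∩ ⟦hidden⟧ = {e₀, e₁₁} ∩ {e₂, e₃, e₄, e₅, e₁₁} = {e₁₁}
So ⟦hidden flag that melted left of e₁⟧ = {e₁₁}.

{e₁₁}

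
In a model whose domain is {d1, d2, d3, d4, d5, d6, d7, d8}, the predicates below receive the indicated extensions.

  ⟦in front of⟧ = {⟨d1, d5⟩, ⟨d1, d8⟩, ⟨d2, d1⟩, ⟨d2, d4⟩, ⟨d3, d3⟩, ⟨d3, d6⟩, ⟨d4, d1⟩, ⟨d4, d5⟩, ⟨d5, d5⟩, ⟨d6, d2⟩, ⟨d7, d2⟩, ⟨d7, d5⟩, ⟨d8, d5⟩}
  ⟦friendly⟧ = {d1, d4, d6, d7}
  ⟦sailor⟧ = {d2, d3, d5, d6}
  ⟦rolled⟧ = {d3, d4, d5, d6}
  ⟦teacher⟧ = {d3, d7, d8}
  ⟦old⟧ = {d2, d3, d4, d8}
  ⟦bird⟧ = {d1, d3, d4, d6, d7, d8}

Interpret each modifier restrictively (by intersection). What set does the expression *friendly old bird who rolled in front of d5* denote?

{d4}

⟦who rolled⟧ = ⟦rolled⟧ = {d3, d4, d5, d6}
⟦in front of d5⟧ = {x : ⟨x, d5⟩ ∈ ⟦in front of⟧} = {d1, d4, d5, d7, d8}
⟦bird⟧ = {d1, d3, d4, d6, d7, d8}
… ∩ ⟦who rolled⟧ = {d1, d3, d4, d6, d7, d8} ∩ {d3, d4, d5, d6} = {d3, d4, d6}
… ∩ ⟦in front of d5⟧ = {d3, d4, d6} ∩ {d1, d4, d5, d7, d8} = {d4}
… ∩ ⟦friendly⟧ = {d4} ∩ {d1, d4, d6, d7} = {d4}
… ∩ ⟦old⟧ = {d4} ∩ {d2, d3, d4, d8} = {d4}
So ⟦friendly old bird who rolled in front of d5⟧ = {d4}.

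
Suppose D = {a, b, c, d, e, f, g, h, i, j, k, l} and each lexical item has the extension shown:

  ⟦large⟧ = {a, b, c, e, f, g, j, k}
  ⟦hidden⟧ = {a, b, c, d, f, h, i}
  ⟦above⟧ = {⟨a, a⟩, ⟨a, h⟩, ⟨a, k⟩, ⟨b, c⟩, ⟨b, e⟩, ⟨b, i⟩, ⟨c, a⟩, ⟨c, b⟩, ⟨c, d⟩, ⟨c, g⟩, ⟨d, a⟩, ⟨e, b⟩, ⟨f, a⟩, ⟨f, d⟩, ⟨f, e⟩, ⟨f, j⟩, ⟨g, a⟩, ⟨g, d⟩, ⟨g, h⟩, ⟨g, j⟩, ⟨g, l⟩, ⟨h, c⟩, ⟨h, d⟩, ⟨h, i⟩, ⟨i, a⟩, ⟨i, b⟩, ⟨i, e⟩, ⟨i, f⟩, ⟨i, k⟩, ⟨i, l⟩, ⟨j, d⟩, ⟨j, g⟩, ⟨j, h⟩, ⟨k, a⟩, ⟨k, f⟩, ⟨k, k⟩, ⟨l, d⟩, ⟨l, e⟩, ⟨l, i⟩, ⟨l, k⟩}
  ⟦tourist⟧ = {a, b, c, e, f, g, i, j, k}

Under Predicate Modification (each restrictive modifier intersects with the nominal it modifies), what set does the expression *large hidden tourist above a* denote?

⟦above a⟧ = {x : ⟨x, a⟩ ∈ ⟦above⟧} = {a, c, d, f, g, i, k}
⟦tourist⟧ = {a, b, c, e, f, g, i, j, k}
… ∩ ⟦above a⟧ = {a, b, c, e, f, g, i, j, k} ∩ {a, c, d, f, g, i, k} = {a, c, f, g, i, k}
… ∩ ⟦large⟧ = {a, c, f, g, i, k} ∩ {a, b, c, e, f, g, j, k} = {a, c, f, g, k}
… ∩ ⟦hidden⟧ = {a, c, f, g, k} ∩ {a, b, c, d, f, h, i} = {a, c, f}
So ⟦large hidden tourist above a⟧ = {a, c, f}.

{a, c, f}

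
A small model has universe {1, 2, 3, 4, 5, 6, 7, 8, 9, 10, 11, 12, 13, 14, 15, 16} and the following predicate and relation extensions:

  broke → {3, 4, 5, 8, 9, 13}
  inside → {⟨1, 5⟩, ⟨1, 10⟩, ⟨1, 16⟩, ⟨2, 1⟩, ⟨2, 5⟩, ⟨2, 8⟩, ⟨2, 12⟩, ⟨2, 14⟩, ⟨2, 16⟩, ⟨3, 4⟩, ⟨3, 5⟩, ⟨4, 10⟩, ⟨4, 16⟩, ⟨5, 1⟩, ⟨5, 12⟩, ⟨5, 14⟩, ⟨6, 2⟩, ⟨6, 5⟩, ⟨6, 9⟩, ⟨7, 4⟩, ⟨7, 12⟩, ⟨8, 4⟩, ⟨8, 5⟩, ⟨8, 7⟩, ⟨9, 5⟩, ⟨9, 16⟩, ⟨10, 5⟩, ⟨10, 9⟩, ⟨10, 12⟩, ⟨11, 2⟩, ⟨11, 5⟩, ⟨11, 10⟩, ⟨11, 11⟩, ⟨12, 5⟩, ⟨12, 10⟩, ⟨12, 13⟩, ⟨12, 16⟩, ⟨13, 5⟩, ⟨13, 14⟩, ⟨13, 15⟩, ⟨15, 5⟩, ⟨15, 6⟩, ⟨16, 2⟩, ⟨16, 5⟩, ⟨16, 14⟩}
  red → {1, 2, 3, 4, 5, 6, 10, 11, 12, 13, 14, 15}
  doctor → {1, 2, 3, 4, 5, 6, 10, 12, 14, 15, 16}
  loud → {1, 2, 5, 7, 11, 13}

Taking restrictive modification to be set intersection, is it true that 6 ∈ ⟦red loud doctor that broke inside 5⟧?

⟦that broke⟧ = ⟦broke⟧ = {3, 4, 5, 8, 9, 13}
⟦inside 5⟧ = {x : ⟨x, 5⟩ ∈ ⟦inside⟧} = {1, 2, 3, 6, 8, 9, 10, 11, 12, 13, 15, 16}
⟦doctor⟧ = {1, 2, 3, 4, 5, 6, 10, 12, 14, 15, 16}
… ∩ ⟦that broke⟧ = {1, 2, 3, 4, 5, 6, 10, 12, 14, 15, 16} ∩ {3, 4, 5, 8, 9, 13} = {3, 4, 5}
… ∩ ⟦inside 5⟧ = {3, 4, 5} ∩ {1, 2, 3, 6, 8, 9, 10, 11, 12, 13, 15, 16} = {3}
… ∩ ⟦red⟧ = {3} ∩ {1, 2, 3, 4, 5, 6, 10, 11, 12, 13, 14, 15} = {3}
… ∩ ⟦loud⟧ = {3} ∩ {1, 2, 5, 7, 11, 13} = ∅
⟦red loud doctor that broke inside 5⟧ = ∅; 6 ∉ this set.

no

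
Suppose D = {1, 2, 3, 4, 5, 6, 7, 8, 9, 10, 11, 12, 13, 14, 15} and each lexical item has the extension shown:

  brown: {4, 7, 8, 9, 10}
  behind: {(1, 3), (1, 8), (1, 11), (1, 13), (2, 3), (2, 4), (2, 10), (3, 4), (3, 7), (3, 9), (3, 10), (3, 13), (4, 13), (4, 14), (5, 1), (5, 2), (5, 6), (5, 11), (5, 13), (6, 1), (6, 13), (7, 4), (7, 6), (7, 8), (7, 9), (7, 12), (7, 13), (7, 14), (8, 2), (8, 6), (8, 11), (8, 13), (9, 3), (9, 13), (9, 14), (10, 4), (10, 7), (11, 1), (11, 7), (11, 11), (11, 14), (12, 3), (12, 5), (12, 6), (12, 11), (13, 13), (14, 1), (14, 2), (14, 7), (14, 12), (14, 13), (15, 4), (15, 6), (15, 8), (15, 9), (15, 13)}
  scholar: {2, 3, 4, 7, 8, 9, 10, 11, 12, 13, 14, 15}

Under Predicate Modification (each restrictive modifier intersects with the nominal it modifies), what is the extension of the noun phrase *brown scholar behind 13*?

{4, 7, 8, 9}

⟦behind 13⟧ = {x : ⟨x, 13⟩ ∈ ⟦behind⟧} = {1, 3, 4, 5, 6, 7, 8, 9, 13, 14, 15}
⟦scholar⟧ = {2, 3, 4, 7, 8, 9, 10, 11, 12, 13, 14, 15}
… ∩ ⟦behind 13⟧ = {2, 3, 4, 7, 8, 9, 10, 11, 12, 13, 14, 15} ∩ {1, 3, 4, 5, 6, 7, 8, 9, 13, 14, 15} = {3, 4, 7, 8, 9, 13, 14, 15}
… ∩ ⟦brown⟧ = {3, 4, 7, 8, 9, 13, 14, 15} ∩ {4, 7, 8, 9, 10} = {4, 7, 8, 9}
So ⟦brown scholar behind 13⟧ = {4, 7, 8, 9}.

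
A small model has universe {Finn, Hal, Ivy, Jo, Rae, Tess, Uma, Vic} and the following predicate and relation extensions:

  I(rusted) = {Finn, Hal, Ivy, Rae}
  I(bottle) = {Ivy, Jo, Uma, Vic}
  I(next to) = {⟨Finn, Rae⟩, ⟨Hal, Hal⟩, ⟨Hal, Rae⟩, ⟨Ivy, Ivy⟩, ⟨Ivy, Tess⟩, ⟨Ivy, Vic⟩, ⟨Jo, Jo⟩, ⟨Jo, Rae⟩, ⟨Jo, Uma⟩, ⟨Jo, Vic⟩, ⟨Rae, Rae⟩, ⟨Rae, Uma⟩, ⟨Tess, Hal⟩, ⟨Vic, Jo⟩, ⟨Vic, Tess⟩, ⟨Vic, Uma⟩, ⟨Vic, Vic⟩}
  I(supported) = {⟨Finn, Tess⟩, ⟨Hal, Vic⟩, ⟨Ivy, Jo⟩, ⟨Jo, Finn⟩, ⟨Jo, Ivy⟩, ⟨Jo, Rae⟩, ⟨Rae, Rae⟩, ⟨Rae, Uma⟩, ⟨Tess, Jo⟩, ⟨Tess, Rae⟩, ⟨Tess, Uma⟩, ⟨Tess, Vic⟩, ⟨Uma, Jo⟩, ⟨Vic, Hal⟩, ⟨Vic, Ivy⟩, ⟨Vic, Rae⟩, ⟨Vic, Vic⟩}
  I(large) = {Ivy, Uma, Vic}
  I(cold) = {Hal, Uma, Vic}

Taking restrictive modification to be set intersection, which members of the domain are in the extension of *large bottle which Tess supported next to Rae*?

⟦which Tess supported⟧ = {x : ⟨Tess, x⟩ ∈ ⟦supported⟧} = {Jo, Rae, Uma, Vic}
⟦next to Rae⟧ = {x : ⟨x, Rae⟩ ∈ ⟦next to⟧} = {Finn, Hal, Jo, Rae}
⟦bottle⟧ = {Ivy, Jo, Uma, Vic}
… ∩ ⟦which Tess supported⟧ = {Ivy, Jo, Uma, Vic} ∩ {Jo, Rae, Uma, Vic} = {Jo, Uma, Vic}
… ∩ ⟦next to Rae⟧ = {Jo, Uma, Vic} ∩ {Finn, Hal, Jo, Rae} = {Jo}
… ∩ ⟦large⟧ = {Jo} ∩ {Ivy, Uma, Vic} = ∅
So ⟦large bottle which Tess supported next to Rae⟧ = ∅.

∅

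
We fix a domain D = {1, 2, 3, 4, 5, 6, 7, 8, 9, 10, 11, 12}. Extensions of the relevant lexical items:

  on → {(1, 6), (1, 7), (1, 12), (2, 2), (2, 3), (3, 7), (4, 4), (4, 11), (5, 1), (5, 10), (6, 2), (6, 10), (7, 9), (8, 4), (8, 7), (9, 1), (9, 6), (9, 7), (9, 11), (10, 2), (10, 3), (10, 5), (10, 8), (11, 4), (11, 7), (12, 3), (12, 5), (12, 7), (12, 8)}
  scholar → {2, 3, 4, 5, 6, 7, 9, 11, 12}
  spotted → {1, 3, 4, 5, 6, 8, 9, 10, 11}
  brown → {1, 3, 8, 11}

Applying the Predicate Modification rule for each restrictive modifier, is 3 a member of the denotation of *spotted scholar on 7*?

⟦on 7⟧ = {x : ⟨x, 7⟩ ∈ ⟦on⟧} = {1, 3, 8, 9, 11, 12}
⟦scholar⟧ = {2, 3, 4, 5, 6, 7, 9, 11, 12}
… ∩ ⟦on 7⟧ = {2, 3, 4, 5, 6, 7, 9, 11, 12} ∩ {1, 3, 8, 9, 11, 12} = {3, 9, 11, 12}
… ∩ ⟦spotted⟧ = {3, 9, 11, 12} ∩ {1, 3, 4, 5, 6, 8, 9, 10, 11} = {3, 9, 11}
⟦spotted scholar on 7⟧ = {3, 9, 11}; 3 ∈ this set.

yes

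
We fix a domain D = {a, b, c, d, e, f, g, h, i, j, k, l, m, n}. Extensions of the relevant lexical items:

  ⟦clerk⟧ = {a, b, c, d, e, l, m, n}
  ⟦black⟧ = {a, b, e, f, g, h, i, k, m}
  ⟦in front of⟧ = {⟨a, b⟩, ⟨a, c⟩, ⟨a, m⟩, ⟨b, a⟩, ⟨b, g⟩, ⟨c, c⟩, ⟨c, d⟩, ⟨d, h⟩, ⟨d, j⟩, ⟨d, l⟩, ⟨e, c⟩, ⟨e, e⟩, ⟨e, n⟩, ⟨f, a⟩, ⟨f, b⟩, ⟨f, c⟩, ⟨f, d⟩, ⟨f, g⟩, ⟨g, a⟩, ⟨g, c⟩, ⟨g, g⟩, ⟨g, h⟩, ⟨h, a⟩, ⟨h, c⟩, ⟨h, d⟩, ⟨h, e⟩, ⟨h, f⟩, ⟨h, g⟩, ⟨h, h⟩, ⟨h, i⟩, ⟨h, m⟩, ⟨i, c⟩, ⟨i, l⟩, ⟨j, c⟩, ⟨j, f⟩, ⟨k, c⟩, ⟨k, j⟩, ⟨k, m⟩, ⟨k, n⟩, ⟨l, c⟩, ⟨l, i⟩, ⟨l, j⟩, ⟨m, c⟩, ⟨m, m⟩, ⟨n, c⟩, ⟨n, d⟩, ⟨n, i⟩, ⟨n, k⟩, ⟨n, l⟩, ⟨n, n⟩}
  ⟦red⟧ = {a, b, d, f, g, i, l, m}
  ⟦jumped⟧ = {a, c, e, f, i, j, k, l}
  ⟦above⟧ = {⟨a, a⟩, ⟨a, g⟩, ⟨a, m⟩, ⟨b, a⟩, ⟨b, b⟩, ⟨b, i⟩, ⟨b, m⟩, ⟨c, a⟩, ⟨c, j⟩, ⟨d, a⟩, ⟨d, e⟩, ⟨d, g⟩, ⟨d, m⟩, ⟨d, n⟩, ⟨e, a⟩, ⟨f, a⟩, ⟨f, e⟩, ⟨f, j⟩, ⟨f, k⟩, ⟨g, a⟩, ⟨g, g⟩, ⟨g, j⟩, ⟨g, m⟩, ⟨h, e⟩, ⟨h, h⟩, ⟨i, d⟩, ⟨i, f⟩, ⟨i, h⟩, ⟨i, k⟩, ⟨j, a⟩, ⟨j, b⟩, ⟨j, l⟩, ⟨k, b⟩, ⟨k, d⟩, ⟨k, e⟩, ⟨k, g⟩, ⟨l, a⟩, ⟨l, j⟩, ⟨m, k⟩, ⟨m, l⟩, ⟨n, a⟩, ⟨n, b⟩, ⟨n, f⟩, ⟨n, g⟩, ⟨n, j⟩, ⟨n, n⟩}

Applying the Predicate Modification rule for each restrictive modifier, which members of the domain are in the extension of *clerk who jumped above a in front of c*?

{a, c, e, l}

⟦who jumped⟧ = ⟦jumped⟧ = {a, c, e, f, i, j, k, l}
⟦above a⟧ = {x : ⟨x, a⟩ ∈ ⟦above⟧} = {a, b, c, d, e, f, g, j, l, n}
⟦in front of c⟧ = {x : ⟨x, c⟩ ∈ ⟦in front of⟧} = {a, c, e, f, g, h, i, j, k, l, m, n}
⟦clerk⟧ = {a, b, c, d, e, l, m, n}
… ∩ ⟦who jumped⟧ = {a, b, c, d, e, l, m, n} ∩ {a, c, e, f, i, j, k, l} = {a, c, e, l}
… ∩ ⟦above a⟧ = {a, c, e, l} ∩ {a, b, c, d, e, f, g, j, l, n} = {a, c, e, l}
… ∩ ⟦in front of c⟧ = {a, c, e, l} ∩ {a, c, e, f, g, h, i, j, k, l, m, n} = {a, c, e, l}
So ⟦clerk who jumped above a in front of c⟧ = {a, c, e, l}.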